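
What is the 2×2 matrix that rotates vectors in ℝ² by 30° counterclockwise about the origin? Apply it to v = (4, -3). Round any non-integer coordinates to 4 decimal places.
R = [[√3/2, -1/2], [1/2, √3/2]]; R·v = (4.9641, -0.5981)

A counterclockwise rotation by angle θ in ℝ² has matrix R(θ) = [[cos θ, -sin θ], [sin θ, cos θ]].
For θ = 30°: cos θ = √3/2, sin θ = 1/2.
R(30°) = [[√3/2, -1/2], [1/2, √3/2]].
R·v = [√3/2·4 + (-1/2)·-3, 1/2·4 + √3/2·-3] = (4.9641, -0.5981).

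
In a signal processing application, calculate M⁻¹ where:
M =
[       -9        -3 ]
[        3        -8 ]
det(M) = 81
M⁻¹ =
[    -8/81      1/27 ]
[    -1/27      -1/9 ]

For a 2×2 matrix M = [[a, b], [c, d]] with det(M) ≠ 0, M⁻¹ = (1/det(M)) * [[d, -b], [-c, a]].
det(M) = (-9)*(-8) - (-3)*(3) = 72 + 9 = 81.
M⁻¹ = (1/81) * [[-8, 3], [-3, -9]].
Dividing each entry by 81 and reducing:
M⁻¹ =
[    -8/81      1/27 ]
[    -1/27      -1/9 ]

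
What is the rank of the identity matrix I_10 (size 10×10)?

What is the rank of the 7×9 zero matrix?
rank(I_10) = 10, rank(0) = 0

The identity I_10 has 10 columns that are the standard basis vectors e_1, …, e_10. These are linearly independent, so all 10 columns are pivots and rank(I_10) = 10.
The 7×9 zero matrix has every entry zero, so every row is the zero row and there are no pivots; rank(0) = 0.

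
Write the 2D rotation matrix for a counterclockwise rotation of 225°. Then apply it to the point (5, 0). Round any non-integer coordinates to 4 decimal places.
R = [[-√2/2, √2/2], [-√2/2, -√2/2]]; R·(5, 0) = (-3.5355, -3.5355)

Rotation matrix formula: R(θ) = [[cos θ, -sin θ], [sin θ, cos θ]]
For θ = 225°:
cos(225°) = -√2/2
sin(225°) = -√2/2
R = [[-√2/2, √2/2], [-√2/2, -√2/2]]
Apply to (5, 0): [-√2/2·5 + (√2/2)·0, -√2/2·5 + -√2/2·0] = (-3.5355, -3.5355)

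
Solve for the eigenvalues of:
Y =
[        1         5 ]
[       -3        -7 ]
λ = -4, -2

Solve det(Y - λI) = 0. For a 2×2 matrix the characteristic equation is λ² - (trace)λ + det = 0.
trace(Y) = a + d = 1 - 7 = -6.
det(Y) = a*d - b*c = (1)*(-7) - (5)*(-3) = -7 + 15 = 8.
Characteristic equation: λ² - (-6)λ + (8) = 0.
Discriminant = (-6)² - 4*(8) = 36 - 32 = 4.
λ = (-6 ± √4) / 2 = (-6 ± 2) / 2 = -4, -2.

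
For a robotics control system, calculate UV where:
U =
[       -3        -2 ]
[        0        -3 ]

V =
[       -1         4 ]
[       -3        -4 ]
UV =
[        9        -4 ]
[        9        12 ]

Matrix multiplication: (UV)[i][j] = sum over k of U[i][k] * V[k][j].
  (UV)[0][0] = (-3)*(-1) + (-2)*(-3) = 9
  (UV)[0][1] = (-3)*(4) + (-2)*(-4) = -4
  (UV)[1][0] = (0)*(-1) + (-3)*(-3) = 9
  (UV)[1][1] = (0)*(4) + (-3)*(-4) = 12
UV =
[        9        -4 ]
[        9        12 ]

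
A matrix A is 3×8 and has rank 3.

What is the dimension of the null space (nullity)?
5

The rank-nullity theorem for an m×n matrix states:
rank(A) + nullity(A) = n (the number of columns).
Here n = 8 and rank(A) = 3, so nullity(A) = 8 - 3 = 5.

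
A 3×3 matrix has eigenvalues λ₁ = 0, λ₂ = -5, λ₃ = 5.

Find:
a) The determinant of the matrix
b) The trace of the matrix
det = 0, trace = 0

Two standard eigenvalue identities:
- det(A) equals the product of the eigenvalues (counted with multiplicity).
- trace(A) equals the sum of the eigenvalues.
det(A) = (0)*(-5)*(5) = 0.
trace(A) = 0 - 5 + 5 = 0.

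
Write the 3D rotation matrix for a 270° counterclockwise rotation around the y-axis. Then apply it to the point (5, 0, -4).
R = [[0, 0, -1], [0, 1, 0], [1, 0, 0]]; R·(5, 0, -4) = (4, 0, 5)

Rotation matrix for 270° around y-axis:
cos(270°) = 0, sin(270°) = -1
R = [[0, 0, -1], [0, 1, 0], [1, 0, 0]]
Apply to (5, 0, -4): R·[5, 0, -4]ᵀ = (4, 0, 5)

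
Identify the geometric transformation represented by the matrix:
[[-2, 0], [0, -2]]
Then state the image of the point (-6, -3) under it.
uniform scaling by factor -2; image of (-6, -3) is (12, 6)

This is a diagonal matrix with equal entries -2, so it scales both axes by the same factor -2.
The matrix [[-2, 0], [0, -2]] represents: uniform scaling by factor -2.
Applying it to (-6, -3): [-2·-6 + 0·-3, 0·-6 + -2·-3] = (12, 6).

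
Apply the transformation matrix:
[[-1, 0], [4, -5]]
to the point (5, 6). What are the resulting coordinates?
(-5, -10)

Matrix multiplication:
[[-1, 0], [4, -5]] × [5, 6]ᵀ
= [-1×5 + 0×6, 4×5 + -5×6]ᵀ
= [-5.0000, -10.0000]ᵀ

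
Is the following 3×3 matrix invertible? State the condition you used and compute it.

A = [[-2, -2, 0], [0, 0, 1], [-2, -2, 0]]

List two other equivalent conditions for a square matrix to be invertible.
No, not invertible; det(A) = 0 (two rows are equal, so the rows are linearly dependent). Equivalent conditions (failing for this A): rank(A) < 3; Ax = 0 has non-trivial solutions; 0 is an eigenvalue; the columns are linearly dependent.

To check invertibility, compute det(A).
In this matrix, row 0 and the last row are identical, so one row is a scalar multiple of another and the rows are linearly dependent.
A matrix with linearly dependent rows has det = 0 and is not invertible.
Equivalent failed conditions:
- rank(A) < 3.
- Ax = 0 has non-trivial solutions.
- 0 is an eigenvalue.
- The columns are linearly dependent.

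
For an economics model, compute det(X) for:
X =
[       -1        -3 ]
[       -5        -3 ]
det(X) = -12

For a 2×2 matrix [[a, b], [c, d]], det = a*d - b*c.
det(X) = (-1)*(-3) - (-3)*(-5) = 3 - 15 = -12.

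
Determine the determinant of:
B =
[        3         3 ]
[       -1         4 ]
det(B) = 15

For a 2×2 matrix [[a, b], [c, d]], det = a*d - b*c.
det(B) = (3)*(4) - (3)*(-1) = 12 + 3 = 15.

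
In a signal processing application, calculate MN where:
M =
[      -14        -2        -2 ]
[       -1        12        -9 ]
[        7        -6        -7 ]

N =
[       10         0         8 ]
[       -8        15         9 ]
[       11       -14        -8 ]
MN =
[     -146        -2      -114 ]
[     -205       306       172 ]
[       41         8        58 ]

Matrix multiplication: (MN)[i][j] = sum over k of M[i][k] * N[k][j].
  (MN)[0][0] = (-14)*(10) + (-2)*(-8) + (-2)*(11) = -146
  (MN)[0][1] = (-14)*(0) + (-2)*(15) + (-2)*(-14) = -2
  (MN)[0][2] = (-14)*(8) + (-2)*(9) + (-2)*(-8) = -114
  (MN)[1][0] = (-1)*(10) + (12)*(-8) + (-9)*(11) = -205
  (MN)[1][1] = (-1)*(0) + (12)*(15) + (-9)*(-14) = 306
  (MN)[1][2] = (-1)*(8) + (12)*(9) + (-9)*(-8) = 172
  (MN)[2][0] = (7)*(10) + (-6)*(-8) + (-7)*(11) = 41
  (MN)[2][1] = (7)*(0) + (-6)*(15) + (-7)*(-14) = 8
  (MN)[2][2] = (7)*(8) + (-6)*(9) + (-7)*(-8) = 58
MN =
[     -146        -2      -114 ]
[     -205       306       172 ]
[       41         8        58 ]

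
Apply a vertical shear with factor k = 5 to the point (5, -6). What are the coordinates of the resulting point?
(5, 19)

Shear matrix for vertical shear with factor k = 5:
[[1, 0], [5, 1]]
Result: (5, -6) → (5, 19)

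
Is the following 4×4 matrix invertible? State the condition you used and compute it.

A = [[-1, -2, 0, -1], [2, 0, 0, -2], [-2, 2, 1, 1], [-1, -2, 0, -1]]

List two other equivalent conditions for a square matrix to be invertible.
No, not invertible; det(A) = 0 (two rows are equal, so the rows are linearly dependent). Equivalent conditions (failing for this A): rank(A) < 4; Ax = 0 has non-trivial solutions; 0 is an eigenvalue; the columns are linearly dependent.

To check invertibility, compute det(A).
In this matrix, row 0 and the last row are identical, so one row is a scalar multiple of another and the rows are linearly dependent.
A matrix with linearly dependent rows has det = 0 and is not invertible.
Equivalent failed conditions:
- rank(A) < 4.
- Ax = 0 has non-trivial solutions.
- 0 is an eigenvalue.
- The columns are linearly dependent.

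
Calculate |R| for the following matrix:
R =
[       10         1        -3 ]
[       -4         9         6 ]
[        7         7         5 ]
det(R) = 365

Expand along row 0 (cofactor expansion): det(R) = a*(e*i - f*h) - b*(d*i - f*g) + c*(d*h - e*g), where the 3×3 is [[a, b, c], [d, e, f], [g, h, i]].
Minor M_00 = (9)*(5) - (6)*(7) = 45 - 42 = 3.
Minor M_01 = (-4)*(5) - (6)*(7) = -20 - 42 = -62.
Minor M_02 = (-4)*(7) - (9)*(7) = -28 - 63 = -91.
det(R) = (10)*(3) - (1)*(-62) + (-3)*(-91) = 30 + 62 + 273 = 365.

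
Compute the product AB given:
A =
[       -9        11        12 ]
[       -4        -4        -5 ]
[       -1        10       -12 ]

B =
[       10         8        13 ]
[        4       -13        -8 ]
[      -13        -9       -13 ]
AB =
[     -202      -323      -361 ]
[        9        65        45 ]
[      186       -30        63 ]

Matrix multiplication: (AB)[i][j] = sum over k of A[i][k] * B[k][j].
  (AB)[0][0] = (-9)*(10) + (11)*(4) + (12)*(-13) = -202
  (AB)[0][1] = (-9)*(8) + (11)*(-13) + (12)*(-9) = -323
  (AB)[0][2] = (-9)*(13) + (11)*(-8) + (12)*(-13) = -361
  (AB)[1][0] = (-4)*(10) + (-4)*(4) + (-5)*(-13) = 9
  (AB)[1][1] = (-4)*(8) + (-4)*(-13) + (-5)*(-9) = 65
  (AB)[1][2] = (-4)*(13) + (-4)*(-8) + (-5)*(-13) = 45
  (AB)[2][0] = (-1)*(10) + (10)*(4) + (-12)*(-13) = 186
  (AB)[2][1] = (-1)*(8) + (10)*(-13) + (-12)*(-9) = -30
  (AB)[2][2] = (-1)*(13) + (10)*(-8) + (-12)*(-13) = 63
AB =
[     -202      -323      -361 ]
[        9        65        45 ]
[      186       -30        63 ]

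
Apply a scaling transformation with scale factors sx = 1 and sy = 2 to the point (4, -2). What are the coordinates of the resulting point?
(4, -4)

Scaling matrix:
[[1, 0], [0, 2]]
Result: (4 × 1, -2 × 2) = (4, -4)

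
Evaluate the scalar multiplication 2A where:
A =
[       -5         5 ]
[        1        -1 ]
2A =
[      -10        10 ]
[        2        -2 ]

Scalar multiplication is elementwise: (2A)[i][j] = 2 * A[i][j].
  (2A)[0][0] = 2 * (-5) = -10
  (2A)[0][1] = 2 * (5) = 10
  (2A)[1][0] = 2 * (1) = 2
  (2A)[1][1] = 2 * (-1) = -2
2A =
[      -10        10 ]
[        2        -2 ]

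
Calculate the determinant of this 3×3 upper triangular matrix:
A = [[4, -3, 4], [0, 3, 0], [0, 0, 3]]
36

The determinant of a triangular matrix is the product of its diagonal entries (the off-diagonal entries above the diagonal do not affect it).
det(A) = (4) * (3) * (3) = 36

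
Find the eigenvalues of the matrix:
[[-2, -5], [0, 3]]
λ = -2 and λ = 3

Characteristic equation: det(A - λI) = 0
λ² - (trace)λ + (det) = 0
λ² - (1)λ + (-6) = 0
λ² - 1λ - 6 = 0
Solving: λ = -2, 3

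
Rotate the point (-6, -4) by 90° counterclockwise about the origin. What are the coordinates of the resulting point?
(4, -6)

Rotation matrix R(θ) = [[cos θ, -sin θ], [sin θ, cos θ]]; for θ = 90°:
R = [[0, -1], [1, 0]]
Result: R × [-6, -4]ᵀ = [0·-6 + (-1)·-4, 1·-6 + (0)·-4]ᵀ = (4, -6)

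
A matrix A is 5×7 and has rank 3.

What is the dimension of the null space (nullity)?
4

The rank-nullity theorem for an m×n matrix states:
rank(A) + nullity(A) = n (the number of columns).
Here n = 7 and rank(A) = 3, so nullity(A) = 7 - 3 = 4.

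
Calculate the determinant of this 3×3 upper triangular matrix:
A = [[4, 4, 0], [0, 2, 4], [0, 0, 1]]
8

The determinant of a triangular matrix is the product of its diagonal entries (the off-diagonal entries above the diagonal do not affect it).
det(A) = (4) * (2) * (1) = 8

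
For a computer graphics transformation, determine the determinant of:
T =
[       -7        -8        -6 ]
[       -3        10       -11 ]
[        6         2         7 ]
det(T) = 112

Expand along row 0 (cofactor expansion): det(T) = a*(e*i - f*h) - b*(d*i - f*g) + c*(d*h - e*g), where the 3×3 is [[a, b, c], [d, e, f], [g, h, i]].
Minor M_00 = (10)*(7) - (-11)*(2) = 70 + 22 = 92.
Minor M_01 = (-3)*(7) - (-11)*(6) = -21 + 66 = 45.
Minor M_02 = (-3)*(2) - (10)*(6) = -6 - 60 = -66.
det(T) = (-7)*(92) - (-8)*(45) + (-6)*(-66) = -644 + 360 + 396 = 112.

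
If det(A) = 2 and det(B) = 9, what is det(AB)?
18

Use the multiplicative property of determinants: det(AB) = det(A)*det(B).
det(AB) = (2)*(9) = 18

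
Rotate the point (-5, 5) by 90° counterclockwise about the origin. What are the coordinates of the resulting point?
(-5, -5)

Rotation matrix R(θ) = [[cos θ, -sin θ], [sin θ, cos θ]]; for θ = 90°:
R = [[0, -1], [1, 0]]
Result: R × [-5, 5]ᵀ = [0·-5 + (-1)·5, 1·-5 + (0)·5]ᵀ = (-5, -5)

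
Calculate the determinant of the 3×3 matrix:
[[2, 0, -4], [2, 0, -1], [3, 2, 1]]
-12

Expansion along first row:
det = 2·det([[0,-1],[2,1]]) - 0·det([[2,-1],[3,1]]) + -4·det([[2,0],[3,2]])
    = 2·(0·1 - -1·2) - 0·(2·1 - -1·3) + -4·(2·2 - 0·3)
    = 2·2 - 0·5 + -4·4
    = 4 + 0 + -16 = -12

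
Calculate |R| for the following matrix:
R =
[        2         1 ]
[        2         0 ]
det(R) = -2

For a 2×2 matrix [[a, b], [c, d]], det = a*d - b*c.
det(R) = (2)*(0) - (1)*(2) = 0 - 2 = -2.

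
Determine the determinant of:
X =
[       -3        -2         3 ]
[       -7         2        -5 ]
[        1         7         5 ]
det(X) = -348

Expand along row 0 (cofactor expansion): det(X) = a*(e*i - f*h) - b*(d*i - f*g) + c*(d*h - e*g), where the 3×3 is [[a, b, c], [d, e, f], [g, h, i]].
Minor M_00 = (2)*(5) - (-5)*(7) = 10 + 35 = 45.
Minor M_01 = (-7)*(5) - (-5)*(1) = -35 + 5 = -30.
Minor M_02 = (-7)*(7) - (2)*(1) = -49 - 2 = -51.
det(X) = (-3)*(45) - (-2)*(-30) + (3)*(-51) = -135 - 60 - 153 = -348.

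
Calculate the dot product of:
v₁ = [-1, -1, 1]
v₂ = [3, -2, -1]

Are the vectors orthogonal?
-2, No

The dot product is the sum of products of corresponding components.
v₁·v₂ = (-1)*(3) + (-1)*(-2) + (1)*(-1) = -3 + 2 - 1 = -2.
Two vectors are orthogonal iff their dot product is 0; here the dot product is -2, so the vectors are not orthogonal.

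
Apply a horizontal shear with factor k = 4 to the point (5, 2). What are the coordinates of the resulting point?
(13, 2)

Shear matrix for horizontal shear with factor k = 4:
[[1, 4], [0, 1]]
Result: (5, 2) → (13, 2)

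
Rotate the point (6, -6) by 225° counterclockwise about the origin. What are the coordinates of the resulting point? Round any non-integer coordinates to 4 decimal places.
(-8.4853, 0.0000)

Rotation matrix R(θ) = [[cos θ, -sin θ], [sin θ, cos θ]]; for θ = 225°:
R = [[-√2/2, √2/2], [-√2/2, -√2/2]]
Result: R × [6, -6]ᵀ = [-√2/2·6 + (√2/2)·-6, -√2/2·6 + (-√2/2)·-6]ᵀ = (-8.4853, 0.0000)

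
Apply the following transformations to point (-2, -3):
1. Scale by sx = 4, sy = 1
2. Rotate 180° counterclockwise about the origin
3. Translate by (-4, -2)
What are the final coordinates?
(4, 1)

Step 1: Scale → (-8, -3)
Step 2: Rotate 180° → (8, 3)
Step 3: Translate → (4, 1)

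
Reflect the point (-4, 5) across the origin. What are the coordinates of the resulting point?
(4, -5)

Reflection across origin: (-4, 5) → (4, -5)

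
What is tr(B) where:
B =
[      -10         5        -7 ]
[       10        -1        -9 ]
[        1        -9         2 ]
tr(B) = -10 - 1 + 2 = -9

The trace of a square matrix is the sum of its diagonal entries.
Diagonal entries of B: B[0][0] = -10, B[1][1] = -1, B[2][2] = 2.
tr(B) = -10 - 1 + 2 = -9.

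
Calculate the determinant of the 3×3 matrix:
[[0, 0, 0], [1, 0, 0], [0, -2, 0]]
0

Expansion along first row:
det = 0·det([[0,0],[-2,0]]) - 0·det([[1,0],[0,0]]) + 0·det([[1,0],[0,-2]])
    = 0·(0·0 - 0·-2) - 0·(1·0 - 0·0) + 0·(1·-2 - 0·0)
    = 0·0 - 0·0 + 0·-2
    = 0 + 0 + 0 = 0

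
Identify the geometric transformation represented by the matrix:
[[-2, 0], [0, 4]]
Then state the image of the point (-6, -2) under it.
non-uniform scaling by (-2, 4); image of (-6, -2) is (12, -8)

This is diagonal with distinct entries, so it scales the x-axis by -2 and the y-axis by 4.
The matrix [[-2, 0], [0, 4]] represents: non-uniform scaling by (-2, 4).
Applying it to (-6, -2): [-2·-6 + 0·-2, 0·-6 + 4·-2] = (12, -8).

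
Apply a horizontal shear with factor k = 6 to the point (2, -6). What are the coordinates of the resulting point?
(-34, -6)

Shear matrix for horizontal shear with factor k = 6:
[[1, 6], [0, 1]]
Result: (2, -6) → (-34, -6)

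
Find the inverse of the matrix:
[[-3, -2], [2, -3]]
[[-3/13, 2/13], [-2/13, -3/13]]

For [[a,b],[c,d]], inverse = (1/det)·[[d,-b],[-c,a]]
det = -3·-3 - -2·2 = 13
Inverse = (1/13)·[[-3, 2], [-2, -3]]
        = [[-3/13, 2/13], [-2/13, -3/13]]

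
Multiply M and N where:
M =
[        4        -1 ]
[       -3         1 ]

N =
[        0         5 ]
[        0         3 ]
MN =
[        0        17 ]
[        0       -12 ]

Matrix multiplication: (MN)[i][j] = sum over k of M[i][k] * N[k][j].
  (MN)[0][0] = (4)*(0) + (-1)*(0) = 0
  (MN)[0][1] = (4)*(5) + (-1)*(3) = 17
  (MN)[1][0] = (-3)*(0) + (1)*(0) = 0
  (MN)[1][1] = (-3)*(5) + (1)*(3) = -12
MN =
[        0        17 ]
[        0       -12 ]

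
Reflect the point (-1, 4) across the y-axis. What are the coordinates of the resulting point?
(1, 4)

Reflection across y-axis: (-1, 4) → (1, 4)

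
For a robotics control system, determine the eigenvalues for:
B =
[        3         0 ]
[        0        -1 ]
λ = -1, 3

Solve det(B - λI) = 0. For a 2×2 matrix the characteristic equation is λ² - (trace)λ + det = 0.
trace(B) = a + d = 3 - 1 = 2.
det(B) = a*d - b*c = (3)*(-1) - (0)*(0) = -3 - 0 = -3.
Characteristic equation: λ² - (2)λ + (-3) = 0.
Discriminant = (2)² - 4*(-3) = 4 + 12 = 16.
λ = (2 ± √16) / 2 = (2 ± 4) / 2 = -1, 3.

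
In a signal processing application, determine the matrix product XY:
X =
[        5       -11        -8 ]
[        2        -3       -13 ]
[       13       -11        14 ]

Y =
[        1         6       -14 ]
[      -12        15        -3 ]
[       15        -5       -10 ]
XY =
[       17       -95        43 ]
[     -157        32       111 ]
[      355      -157      -289 ]

Matrix multiplication: (XY)[i][j] = sum over k of X[i][k] * Y[k][j].
  (XY)[0][0] = (5)*(1) + (-11)*(-12) + (-8)*(15) = 17
  (XY)[0][1] = (5)*(6) + (-11)*(15) + (-8)*(-5) = -95
  (XY)[0][2] = (5)*(-14) + (-11)*(-3) + (-8)*(-10) = 43
  (XY)[1][0] = (2)*(1) + (-3)*(-12) + (-13)*(15) = -157
  (XY)[1][1] = (2)*(6) + (-3)*(15) + (-13)*(-5) = 32
  (XY)[1][2] = (2)*(-14) + (-3)*(-3) + (-13)*(-10) = 111
  (XY)[2][0] = (13)*(1) + (-11)*(-12) + (14)*(15) = 355
  (XY)[2][1] = (13)*(6) + (-11)*(15) + (14)*(-5) = -157
  (XY)[2][2] = (13)*(-14) + (-11)*(-3) + (14)*(-10) = -289
XY =
[       17       -95        43 ]
[     -157        32       111 ]
[      355      -157      -289 ]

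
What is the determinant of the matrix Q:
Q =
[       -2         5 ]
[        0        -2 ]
det(Q) = 4

For a 2×2 matrix [[a, b], [c, d]], det = a*d - b*c.
det(Q) = (-2)*(-2) - (5)*(0) = 4 - 0 = 4.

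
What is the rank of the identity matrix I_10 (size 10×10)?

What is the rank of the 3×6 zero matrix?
rank(I_10) = 10, rank(0) = 0

The identity I_10 has 10 columns that are the standard basis vectors e_1, …, e_10. These are linearly independent, so all 10 columns are pivots and rank(I_10) = 10.
The 3×6 zero matrix has every entry zero, so every row is the zero row and there are no pivots; rank(0) = 0.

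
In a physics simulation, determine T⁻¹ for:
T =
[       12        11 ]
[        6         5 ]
det(T) = -6
T⁻¹ =
[     -5/6      11/6 ]
[        1        -2 ]

For a 2×2 matrix T = [[a, b], [c, d]] with det(T) ≠ 0, T⁻¹ = (1/det(T)) * [[d, -b], [-c, a]].
det(T) = (12)*(5) - (11)*(6) = 60 - 66 = -6.
T⁻¹ = (1/-6) * [[5, -11], [-6, 12]].
Dividing each entry by -6 and reducing:
T⁻¹ =
[     -5/6      11/6 ]
[        1        -2 ]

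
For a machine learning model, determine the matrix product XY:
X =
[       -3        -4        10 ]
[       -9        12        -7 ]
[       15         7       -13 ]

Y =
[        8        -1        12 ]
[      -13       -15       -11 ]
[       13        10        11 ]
XY =
[      158       163       118 ]
[     -319      -241      -317 ]
[     -140      -250       -40 ]

Matrix multiplication: (XY)[i][j] = sum over k of X[i][k] * Y[k][j].
  (XY)[0][0] = (-3)*(8) + (-4)*(-13) + (10)*(13) = 158
  (XY)[0][1] = (-3)*(-1) + (-4)*(-15) + (10)*(10) = 163
  (XY)[0][2] = (-3)*(12) + (-4)*(-11) + (10)*(11) = 118
  (XY)[1][0] = (-9)*(8) + (12)*(-13) + (-7)*(13) = -319
  (XY)[1][1] = (-9)*(-1) + (12)*(-15) + (-7)*(10) = -241
  (XY)[1][2] = (-9)*(12) + (12)*(-11) + (-7)*(11) = -317
  (XY)[2][0] = (15)*(8) + (7)*(-13) + (-13)*(13) = -140
  (XY)[2][1] = (15)*(-1) + (7)*(-15) + (-13)*(10) = -250
  (XY)[2][2] = (15)*(12) + (7)*(-11) + (-13)*(11) = -40
XY =
[      158       163       118 ]
[     -319      -241      -317 ]
[     -140      -250       -40 ]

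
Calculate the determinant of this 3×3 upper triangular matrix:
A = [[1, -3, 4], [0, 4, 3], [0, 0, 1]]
4

The determinant of a triangular matrix is the product of its diagonal entries (the off-diagonal entries above the diagonal do not affect it).
det(A) = (1) * (4) * (1) = 4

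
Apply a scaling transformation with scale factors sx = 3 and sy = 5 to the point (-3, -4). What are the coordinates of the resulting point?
(-9, -20)

Scaling matrix:
[[3, 0], [0, 5]]
Result: (-3 × 3, -4 × 5) = (-9, -20)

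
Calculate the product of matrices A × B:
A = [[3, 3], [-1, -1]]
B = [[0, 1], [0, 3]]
[[0, 12], [0, -4]]

Matrix multiplication:
C[0][0] = 3×0 + 3×0 = 0
C[0][1] = 3×1 + 3×3 = 12
C[1][0] = -1×0 + -1×0 = 0
C[1][1] = -1×1 + -1×3 = -4
Result: [[0, 12], [0, -4]]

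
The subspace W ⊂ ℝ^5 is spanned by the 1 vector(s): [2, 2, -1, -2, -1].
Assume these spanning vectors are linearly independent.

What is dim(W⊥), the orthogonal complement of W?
dim(W⊥) = 4

For any subspace W of ℝ^n, dim(W) + dim(W⊥) = n (the whole-space dimension).
Here the given 1 vectors are linearly independent, so dim(W) = 1.
Thus dim(W⊥) = n - dim(W) = 5 - 1 = 4.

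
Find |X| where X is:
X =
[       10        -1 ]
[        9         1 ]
det(X) = 19

For a 2×2 matrix [[a, b], [c, d]], det = a*d - b*c.
det(X) = (10)*(1) - (-1)*(9) = 10 + 9 = 19.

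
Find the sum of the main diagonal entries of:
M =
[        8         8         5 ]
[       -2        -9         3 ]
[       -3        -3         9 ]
tr(M) = 8 - 9 + 9 = 8

The trace of a square matrix is the sum of its diagonal entries.
Diagonal entries of M: M[0][0] = 8, M[1][1] = -9, M[2][2] = 9.
tr(M) = 8 - 9 + 9 = 8.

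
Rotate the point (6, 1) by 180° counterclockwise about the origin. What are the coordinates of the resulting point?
(-6, -1)

Rotation matrix R(θ) = [[cos θ, -sin θ], [sin θ, cos θ]]; for θ = 180°:
R = [[-1, 0], [0, -1]]
Result: R × [6, 1]ᵀ = [-1·6 + (0)·1, 0·6 + (-1)·1]ᵀ = (-6, -1)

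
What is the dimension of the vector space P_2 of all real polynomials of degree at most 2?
Dimension = 3

A polynomial of degree at most 2 can be written as a₀ + a₁x + a₂x², with 3 free coefficients a₀, a₁, a₂.
The set {1, x, x²} is a basis: it spans P_2 (every such polynomial is a linear combination of these) and is linearly independent (a polynomial is zero iff all its coefficients are zero).
Therefore dim(P_2) = 2 + 1 = 3.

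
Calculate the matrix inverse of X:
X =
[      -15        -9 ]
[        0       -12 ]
det(X) = 180
X⁻¹ =
[    -1/15      1/20 ]
[        0     -1/12 ]

For a 2×2 matrix X = [[a, b], [c, d]] with det(X) ≠ 0, X⁻¹ = (1/det(X)) * [[d, -b], [-c, a]].
det(X) = (-15)*(-12) - (-9)*(0) = 180 - 0 = 180.
X⁻¹ = (1/180) * [[-12, 9], [0, -15]].
Dividing each entry by 180 and reducing:
X⁻¹ =
[    -1/15      1/20 ]
[        0     -1/12 ]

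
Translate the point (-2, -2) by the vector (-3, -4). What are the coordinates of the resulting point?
(-5, -6)

Translation by (-3, -4):
x' = -2 + -3 = -5
y' = -2 + -4 = -6
Homogeneous matrix: [[1, 0, -3], [0, 1, -4], [0, 0, 1]]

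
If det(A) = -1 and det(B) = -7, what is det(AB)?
7

Use the multiplicative property of determinants: det(AB) = det(A)*det(B).
det(AB) = (-1)*(-7) = 7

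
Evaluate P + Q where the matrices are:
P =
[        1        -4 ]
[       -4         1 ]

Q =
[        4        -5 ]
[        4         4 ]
P + Q =
[        5        -9 ]
[        0         5 ]

Matrix addition is elementwise: (P+Q)[i][j] = P[i][j] + Q[i][j].
  (P+Q)[0][0] = (1) + (4) = 5
  (P+Q)[0][1] = (-4) + (-5) = -9
  (P+Q)[1][0] = (-4) + (4) = 0
  (P+Q)[1][1] = (1) + (4) = 5
P + Q =
[        5        -9 ]
[        0         5 ]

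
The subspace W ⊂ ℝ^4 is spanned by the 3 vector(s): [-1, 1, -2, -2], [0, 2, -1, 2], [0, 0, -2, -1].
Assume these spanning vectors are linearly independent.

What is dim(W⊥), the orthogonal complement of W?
dim(W⊥) = 1

For any subspace W of ℝ^n, dim(W) + dim(W⊥) = n (the whole-space dimension).
Here the given 3 vectors are linearly independent, so dim(W) = 3.
Thus dim(W⊥) = n - dim(W) = 4 - 3 = 1.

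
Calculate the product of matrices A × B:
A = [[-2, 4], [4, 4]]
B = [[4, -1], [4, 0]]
[[8, 2], [32, -4]]

Matrix multiplication:
C[0][0] = -2×4 + 4×4 = 8
C[0][1] = -2×-1 + 4×0 = 2
C[1][0] = 4×4 + 4×4 = 32
C[1][1] = 4×-1 + 4×0 = -4
Result: [[8, 2], [32, -4]]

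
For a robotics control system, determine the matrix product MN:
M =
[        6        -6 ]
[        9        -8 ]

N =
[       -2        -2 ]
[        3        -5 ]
MN =
[      -30        18 ]
[      -42        22 ]

Matrix multiplication: (MN)[i][j] = sum over k of M[i][k] * N[k][j].
  (MN)[0][0] = (6)*(-2) + (-6)*(3) = -30
  (MN)[0][1] = (6)*(-2) + (-6)*(-5) = 18
  (MN)[1][0] = (9)*(-2) + (-8)*(3) = -42
  (MN)[1][1] = (9)*(-2) + (-8)*(-5) = 22
MN =
[      -30        18 ]
[      -42        22 ]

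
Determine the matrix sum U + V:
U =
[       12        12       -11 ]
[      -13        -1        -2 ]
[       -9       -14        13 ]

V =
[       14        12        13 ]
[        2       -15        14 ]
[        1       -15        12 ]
U + V =
[       26        24         2 ]
[      -11       -16        12 ]
[       -8       -29        25 ]

Matrix addition is elementwise: (U+V)[i][j] = U[i][j] + V[i][j].
  (U+V)[0][0] = (12) + (14) = 26
  (U+V)[0][1] = (12) + (12) = 24
  (U+V)[0][2] = (-11) + (13) = 2
  (U+V)[1][0] = (-13) + (2) = -11
  (U+V)[1][1] = (-1) + (-15) = -16
  (U+V)[1][2] = (-2) + (14) = 12
  (U+V)[2][0] = (-9) + (1) = -8
  (U+V)[2][1] = (-14) + (-15) = -29
  (U+V)[2][2] = (13) + (12) = 25
U + V =
[       26        24         2 ]
[      -11       -16        12 ]
[       -8       -29        25 ]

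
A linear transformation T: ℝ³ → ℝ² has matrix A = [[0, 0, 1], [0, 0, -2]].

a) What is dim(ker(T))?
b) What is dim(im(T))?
dim(ker) = 2, dim(im) = 1

Observe that row 2 = -2 × row 1 (so the rows are linearly dependent).
Thus rank(A) = 1 (only one linearly independent row).
dim(im(T)) = rank(A) = 1.
By the rank-nullity theorem applied to T: ℝ³ → ℝ², rank(A) + nullity(A) = 3 (the domain dimension), so dim(ker(T)) = 3 - 1 = 2.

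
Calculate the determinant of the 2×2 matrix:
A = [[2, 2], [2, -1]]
-6

For A = [[a, b], [c, d]], det(A) = a*d - b*c.
det(A) = (2)*(-1) - (2)*(2) = -2 - 4 = -6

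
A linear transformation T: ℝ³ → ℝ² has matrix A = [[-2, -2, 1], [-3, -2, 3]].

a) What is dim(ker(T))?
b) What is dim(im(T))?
dim(ker) = 1, dim(im) = 2

The two rows are not scalar multiples of one another (no single k satisfies row 2 = k × row 1), so they are linearly independent.
Thus rank(A) = 2.
dim(im(T)) = rank(A) = 2.
By the rank-nullity theorem applied to T: ℝ³ → ℝ², rank(A) + nullity(A) = 3 (the domain dimension), so dim(ker(T)) = 3 - 2 = 1.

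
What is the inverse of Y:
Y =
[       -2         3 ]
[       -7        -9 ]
det(Y) = 39
Y⁻¹ =
[    -3/13     -1/13 ]
[     7/39     -2/39 ]

For a 2×2 matrix Y = [[a, b], [c, d]] with det(Y) ≠ 0, Y⁻¹ = (1/det(Y)) * [[d, -b], [-c, a]].
det(Y) = (-2)*(-9) - (3)*(-7) = 18 + 21 = 39.
Y⁻¹ = (1/39) * [[-9, -3], [7, -2]].
Dividing each entry by 39 and reducing:
Y⁻¹ =
[    -3/13     -1/13 ]
[     7/39     -2/39 ]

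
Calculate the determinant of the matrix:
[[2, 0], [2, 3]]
6

For a 2×2 matrix [[a, b], [c, d]], det = ad - bc
det = (2)(3) - (0)(2) = 6 - 0 = 6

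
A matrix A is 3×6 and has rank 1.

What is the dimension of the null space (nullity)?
5

The rank-nullity theorem for an m×n matrix states:
rank(A) + nullity(A) = n (the number of columns).
Here n = 6 and rank(A) = 1, so nullity(A) = 6 - 1 = 5.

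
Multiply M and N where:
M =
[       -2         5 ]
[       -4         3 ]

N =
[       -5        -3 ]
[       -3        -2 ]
MN =
[       -5        -4 ]
[       11         6 ]

Matrix multiplication: (MN)[i][j] = sum over k of M[i][k] * N[k][j].
  (MN)[0][0] = (-2)*(-5) + (5)*(-3) = -5
  (MN)[0][1] = (-2)*(-3) + (5)*(-2) = -4
  (MN)[1][0] = (-4)*(-5) + (3)*(-3) = 11
  (MN)[1][1] = (-4)*(-3) + (3)*(-2) = 6
MN =
[       -5        -4 ]
[       11         6 ]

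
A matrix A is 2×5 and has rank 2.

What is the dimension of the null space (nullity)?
3

The rank-nullity theorem for an m×n matrix states:
rank(A) + nullity(A) = n (the number of columns).
Here n = 5 and rank(A) = 2, so nullity(A) = 5 - 2 = 3.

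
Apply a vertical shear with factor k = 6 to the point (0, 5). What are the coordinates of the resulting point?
(0, 5)

Shear matrix for vertical shear with factor k = 6:
[[1, 0], [6, 1]]
Result: (0, 5) → (0, 5)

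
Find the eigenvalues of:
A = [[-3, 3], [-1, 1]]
λ = -2, 0

Solve det(A - λI) = 0. For a 2×2 matrix this is λ² - (trace)λ + det = 0.
trace(A) = -3 + 1 = -2.
det(A) = (-3)*(1) - (3)*(-1) = -3 + 3 = 0.
Characteristic equation: λ² - (-2)λ + (0) = 0.
Discriminant: (-2)² - 4*(0) = 4 - 0 = 4.
Roots: λ = (-2 ± √4) / 2 = -2, 0.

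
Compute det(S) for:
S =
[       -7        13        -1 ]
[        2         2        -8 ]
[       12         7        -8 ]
det(S) = -1310

Expand along row 0 (cofactor expansion): det(S) = a*(e*i - f*h) - b*(d*i - f*g) + c*(d*h - e*g), where the 3×3 is [[a, b, c], [d, e, f], [g, h, i]].
Minor M_00 = (2)*(-8) - (-8)*(7) = -16 + 56 = 40.
Minor M_01 = (2)*(-8) - (-8)*(12) = -16 + 96 = 80.
Minor M_02 = (2)*(7) - (2)*(12) = 14 - 24 = -10.
det(S) = (-7)*(40) - (13)*(80) + (-1)*(-10) = -280 - 1040 + 10 = -1310.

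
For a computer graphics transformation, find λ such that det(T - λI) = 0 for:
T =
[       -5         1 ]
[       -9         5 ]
λ = -4, 4

Solve det(T - λI) = 0. For a 2×2 matrix the characteristic equation is λ² - (trace)λ + det = 0.
trace(T) = a + d = -5 + 5 = 0.
det(T) = a*d - b*c = (-5)*(5) - (1)*(-9) = -25 + 9 = -16.
Characteristic equation: λ² - (0)λ + (-16) = 0.
Discriminant = (0)² - 4*(-16) = 0 + 64 = 64.
λ = (0 ± √64) / 2 = (0 ± 8) / 2 = -4, 4.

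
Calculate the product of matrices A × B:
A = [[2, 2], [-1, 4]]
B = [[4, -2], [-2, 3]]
[[4, 2], [-12, 14]]

Matrix multiplication:
C[0][0] = 2×4 + 2×-2 = 4
C[0][1] = 2×-2 + 2×3 = 2
C[1][0] = -1×4 + 4×-2 = -12
C[1][1] = -1×-2 + 4×3 = 14
Result: [[4, 2], [-12, 14]]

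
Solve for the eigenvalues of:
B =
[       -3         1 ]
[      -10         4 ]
λ = -1, 2

Solve det(B - λI) = 0. For a 2×2 matrix the characteristic equation is λ² - (trace)λ + det = 0.
trace(B) = a + d = -3 + 4 = 1.
det(B) = a*d - b*c = (-3)*(4) - (1)*(-10) = -12 + 10 = -2.
Characteristic equation: λ² - (1)λ + (-2) = 0.
Discriminant = (1)² - 4*(-2) = 1 + 8 = 9.
λ = (1 ± √9) / 2 = (1 ± 3) / 2 = -1, 2.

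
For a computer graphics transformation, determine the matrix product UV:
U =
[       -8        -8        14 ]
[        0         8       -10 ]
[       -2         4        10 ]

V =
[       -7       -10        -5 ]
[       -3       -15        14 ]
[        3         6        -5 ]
UV =
[      122       284      -142 ]
[      -54      -180       162 ]
[       32        20        16 ]

Matrix multiplication: (UV)[i][j] = sum over k of U[i][k] * V[k][j].
  (UV)[0][0] = (-8)*(-7) + (-8)*(-3) + (14)*(3) = 122
  (UV)[0][1] = (-8)*(-10) + (-8)*(-15) + (14)*(6) = 284
  (UV)[0][2] = (-8)*(-5) + (-8)*(14) + (14)*(-5) = -142
  (UV)[1][0] = (0)*(-7) + (8)*(-3) + (-10)*(3) = -54
  (UV)[1][1] = (0)*(-10) + (8)*(-15) + (-10)*(6) = -180
  (UV)[1][2] = (0)*(-5) + (8)*(14) + (-10)*(-5) = 162
  (UV)[2][0] = (-2)*(-7) + (4)*(-3) + (10)*(3) = 32
  (UV)[2][1] = (-2)*(-10) + (4)*(-15) + (10)*(6) = 20
  (UV)[2][2] = (-2)*(-5) + (4)*(14) + (10)*(-5) = 16
UV =
[      122       284      -142 ]
[      -54      -180       162 ]
[       32        20        16 ]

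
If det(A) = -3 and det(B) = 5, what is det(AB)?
-15

Use the multiplicative property of determinants: det(AB) = det(A)*det(B).
det(AB) = (-3)*(5) = -15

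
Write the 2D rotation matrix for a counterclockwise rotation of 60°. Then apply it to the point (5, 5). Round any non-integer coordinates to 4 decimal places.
R = [[1/2, -√3/2], [√3/2, 1/2]]; R·(5, 5) = (-1.8301, 6.8301)

Rotation matrix formula: R(θ) = [[cos θ, -sin θ], [sin θ, cos θ]]
For θ = 60°:
cos(60°) = 1/2
sin(60°) = √3/2
R = [[1/2, -√3/2], [√3/2, 1/2]]
Apply to (5, 5): [1/2·5 + (-√3/2)·5, √3/2·5 + 1/2·5] = (-1.8301, 6.8301)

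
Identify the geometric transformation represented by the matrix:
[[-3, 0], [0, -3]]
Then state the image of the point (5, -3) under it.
uniform scaling by factor -3; image of (5, -3) is (-15, 9)

This is a diagonal matrix with equal entries -3, so it scales both axes by the same factor -3.
The matrix [[-3, 0], [0, -3]] represents: uniform scaling by factor -3.
Applying it to (5, -3): [-3·5 + 0·-3, 0·5 + -3·-3] = (-15, 9).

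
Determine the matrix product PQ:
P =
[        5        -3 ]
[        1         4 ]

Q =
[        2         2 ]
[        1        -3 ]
PQ =
[        7        19 ]
[        6       -10 ]

Matrix multiplication: (PQ)[i][j] = sum over k of P[i][k] * Q[k][j].
  (PQ)[0][0] = (5)*(2) + (-3)*(1) = 7
  (PQ)[0][1] = (5)*(2) + (-3)*(-3) = 19
  (PQ)[1][0] = (1)*(2) + (4)*(1) = 6
  (PQ)[1][1] = (1)*(2) + (4)*(-3) = -10
PQ =
[        7        19 ]
[        6       -10 ]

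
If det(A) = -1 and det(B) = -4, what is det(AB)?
4

Use the multiplicative property of determinants: det(AB) = det(A)*det(B).
det(AB) = (-1)*(-4) = 4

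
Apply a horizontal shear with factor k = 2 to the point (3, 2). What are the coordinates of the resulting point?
(7, 2)

Shear matrix for horizontal shear with factor k = 2:
[[1, 2], [0, 1]]
Result: (3, 2) → (7, 2)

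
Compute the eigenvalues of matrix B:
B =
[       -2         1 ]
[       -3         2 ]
λ = -1, 1

Solve det(B - λI) = 0. For a 2×2 matrix the characteristic equation is λ² - (trace)λ + det = 0.
trace(B) = a + d = -2 + 2 = 0.
det(B) = a*d - b*c = (-2)*(2) - (1)*(-3) = -4 + 3 = -1.
Characteristic equation: λ² - (0)λ + (-1) = 0.
Discriminant = (0)² - 4*(-1) = 0 + 4 = 4.
λ = (0 ± √4) / 2 = (0 ± 2) / 2 = -1, 1.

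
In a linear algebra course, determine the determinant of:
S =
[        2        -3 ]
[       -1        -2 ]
det(S) = -7

For a 2×2 matrix [[a, b], [c, d]], det = a*d - b*c.
det(S) = (2)*(-2) - (-3)*(-1) = -4 - 3 = -7.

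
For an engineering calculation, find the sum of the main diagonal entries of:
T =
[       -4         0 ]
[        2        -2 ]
tr(T) = -4 - 2 = -6

The trace of a square matrix is the sum of its diagonal entries.
Diagonal entries of T: T[0][0] = -4, T[1][1] = -2.
tr(T) = -4 - 2 = -6.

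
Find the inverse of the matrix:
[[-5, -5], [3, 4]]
[[-4/5, -1], [3/5, 1]]

For [[a,b],[c,d]], inverse = (1/det)·[[d,-b],[-c,a]]
det = -5·4 - -5·3 = -5
Inverse = (1/-5)·[[4, 5], [-3, -5]]
        = [[-4/5, -1], [3/5, 1]]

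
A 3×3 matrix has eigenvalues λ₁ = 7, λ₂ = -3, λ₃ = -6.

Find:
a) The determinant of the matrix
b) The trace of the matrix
det = 126, trace = -2

Two standard eigenvalue identities:
- det(A) equals the product of the eigenvalues (counted with multiplicity).
- trace(A) equals the sum of the eigenvalues.
det(A) = (7)*(-3)*(-6) = 126.
trace(A) = 7 - 3 - 6 = -2.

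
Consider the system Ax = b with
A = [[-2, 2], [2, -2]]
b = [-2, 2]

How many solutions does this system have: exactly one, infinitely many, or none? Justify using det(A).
Infinitely many solutions

det(A) = (-2)*(-2) - (2)*(2) = 0, so A is singular (column 2 is -1 times column 1).
b = [-2, 2] = 1 * column 1 of A, so b lies in the column space of A.
A singular matrix whose right-hand side is in its column space gives a 1-parameter family of solutions — infinitely many.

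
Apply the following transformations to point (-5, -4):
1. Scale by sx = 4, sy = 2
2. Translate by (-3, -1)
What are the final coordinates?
(-23, -9)

Step 1: Scale (-5, -4) by (sx, sy) = (4, 2) → (-20, -8)
Step 2: Translate by (-3, -1) → (-23, -9)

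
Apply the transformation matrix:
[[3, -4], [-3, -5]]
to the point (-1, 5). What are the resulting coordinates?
(-23, -22)

Matrix multiplication:
[[3, -4], [-3, -5]] × [-1, 5]ᵀ
= [3×-1 + -4×5, -3×-1 + -5×5]ᵀ
= [-23.0000, -22.0000]ᵀ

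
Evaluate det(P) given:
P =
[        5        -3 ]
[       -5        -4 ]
det(P) = -35

For a 2×2 matrix [[a, b], [c, d]], det = a*d - b*c.
det(P) = (5)*(-4) - (-3)*(-5) = -20 - 15 = -35.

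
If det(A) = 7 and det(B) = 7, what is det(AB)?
49

Use the multiplicative property of determinants: det(AB) = det(A)*det(B).
det(AB) = (7)*(7) = 49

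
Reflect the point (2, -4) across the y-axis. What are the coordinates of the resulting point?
(-2, -4)

Reflection across y-axis: (2, -4) → (-2, -4)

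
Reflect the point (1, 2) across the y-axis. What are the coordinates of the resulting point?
(-1, 2)

Reflection across y-axis: (1, 2) → (-1, 2)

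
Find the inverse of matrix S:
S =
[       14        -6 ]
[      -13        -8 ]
det(S) = -190
S⁻¹ =
[     4/95     -3/95 ]
[  -13/190     -7/95 ]

For a 2×2 matrix S = [[a, b], [c, d]] with det(S) ≠ 0, S⁻¹ = (1/det(S)) * [[d, -b], [-c, a]].
det(S) = (14)*(-8) - (-6)*(-13) = -112 - 78 = -190.
S⁻¹ = (1/-190) * [[-8, 6], [13, 14]].
Dividing each entry by -190 and reducing:
S⁻¹ =
[     4/95     -3/95 ]
[  -13/190     -7/95 ]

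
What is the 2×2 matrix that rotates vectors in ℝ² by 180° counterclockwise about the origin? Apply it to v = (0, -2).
R = [[-1, 0], [0, -1]]; R·v = (0, 2)

A counterclockwise rotation by angle θ in ℝ² has matrix R(θ) = [[cos θ, -sin θ], [sin θ, cos θ]].
For θ = 180°: cos θ = -1, sin θ = 0.
R(180°) = [[-1, 0], [0, -1]].
R·v = [-1·0 + (0)·-2, 0·0 + -1·-2] = (0, 2).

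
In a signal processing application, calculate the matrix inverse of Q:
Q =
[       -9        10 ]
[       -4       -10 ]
det(Q) = 130
Q⁻¹ =
[    -1/13     -1/13 ]
[     2/65    -9/130 ]

For a 2×2 matrix Q = [[a, b], [c, d]] with det(Q) ≠ 0, Q⁻¹ = (1/det(Q)) * [[d, -b], [-c, a]].
det(Q) = (-9)*(-10) - (10)*(-4) = 90 + 40 = 130.
Q⁻¹ = (1/130) * [[-10, -10], [4, -9]].
Dividing each entry by 130 and reducing:
Q⁻¹ =
[    -1/13     -1/13 ]
[     2/65    -9/130 ]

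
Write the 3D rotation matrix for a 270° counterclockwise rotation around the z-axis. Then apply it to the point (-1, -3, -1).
R = [[0, 1, 0], [-1, 0, 0], [0, 0, 1]]; R·(-1, -3, -1) = (-3, 1, -1)

Rotation matrix for 270° around z-axis:
cos(270°) = 0, sin(270°) = -1
R = [[0, 1, 0], [-1, 0, 0], [0, 0, 1]]
Apply to (-1, -3, -1): R·[-1, -3, -1]ᵀ = (-3, 1, -1)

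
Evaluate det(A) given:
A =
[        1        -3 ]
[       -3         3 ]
det(A) = -6

For a 2×2 matrix [[a, b], [c, d]], det = a*d - b*c.
det(A) = (1)*(3) - (-3)*(-3) = 3 - 9 = -6.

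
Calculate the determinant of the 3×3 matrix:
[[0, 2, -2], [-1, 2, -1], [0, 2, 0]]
4

Expansion along first row:
det = 0·det([[2,-1],[2,0]]) - 2·det([[-1,-1],[0,0]]) + -2·det([[-1,2],[0,2]])
    = 0·(2·0 - -1·2) - 2·(-1·0 - -1·0) + -2·(-1·2 - 2·0)
    = 0·2 - 2·0 + -2·-2
    = 0 + 0 + 4 = 4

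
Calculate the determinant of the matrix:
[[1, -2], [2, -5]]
-1

For a 2×2 matrix [[a, b], [c, d]], det = ad - bc
det = (1)(-5) - (-2)(2) = -5 - -4 = -1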